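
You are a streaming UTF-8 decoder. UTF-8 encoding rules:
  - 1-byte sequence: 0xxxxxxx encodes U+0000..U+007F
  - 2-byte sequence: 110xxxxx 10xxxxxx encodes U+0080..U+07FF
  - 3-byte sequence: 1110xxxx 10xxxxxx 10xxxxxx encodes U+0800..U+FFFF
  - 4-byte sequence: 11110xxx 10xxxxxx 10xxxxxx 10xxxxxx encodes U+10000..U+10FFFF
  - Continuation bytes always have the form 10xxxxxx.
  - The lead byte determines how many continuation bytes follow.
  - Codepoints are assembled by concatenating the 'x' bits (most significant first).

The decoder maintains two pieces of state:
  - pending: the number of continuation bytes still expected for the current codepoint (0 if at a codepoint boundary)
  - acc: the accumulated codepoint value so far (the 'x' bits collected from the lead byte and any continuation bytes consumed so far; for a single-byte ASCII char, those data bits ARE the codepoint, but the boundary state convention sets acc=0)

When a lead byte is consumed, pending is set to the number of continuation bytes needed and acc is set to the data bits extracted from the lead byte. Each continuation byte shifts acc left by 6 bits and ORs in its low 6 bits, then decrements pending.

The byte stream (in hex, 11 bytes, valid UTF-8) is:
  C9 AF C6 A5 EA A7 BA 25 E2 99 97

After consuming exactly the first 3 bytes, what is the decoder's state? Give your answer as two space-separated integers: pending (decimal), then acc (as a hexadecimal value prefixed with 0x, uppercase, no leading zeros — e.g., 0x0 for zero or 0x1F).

Answer: 1 0x6

Derivation:
Byte[0]=C9: 2-byte lead. pending=1, acc=0x9
Byte[1]=AF: continuation. acc=(acc<<6)|0x2F=0x26F, pending=0
Byte[2]=C6: 2-byte lead. pending=1, acc=0x6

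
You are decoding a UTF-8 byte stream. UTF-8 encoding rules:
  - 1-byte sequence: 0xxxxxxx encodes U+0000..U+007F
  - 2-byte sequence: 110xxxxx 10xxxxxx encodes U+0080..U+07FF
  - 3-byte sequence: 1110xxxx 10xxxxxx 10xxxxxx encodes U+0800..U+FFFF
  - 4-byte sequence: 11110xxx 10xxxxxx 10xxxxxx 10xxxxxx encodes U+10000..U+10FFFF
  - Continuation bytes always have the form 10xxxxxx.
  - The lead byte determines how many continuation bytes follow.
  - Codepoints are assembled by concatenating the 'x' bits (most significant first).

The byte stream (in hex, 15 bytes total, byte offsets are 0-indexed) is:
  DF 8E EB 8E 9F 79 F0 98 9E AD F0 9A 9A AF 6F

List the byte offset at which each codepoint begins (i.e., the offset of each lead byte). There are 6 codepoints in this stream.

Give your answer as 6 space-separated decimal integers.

Byte[0]=DF: 2-byte lead, need 1 cont bytes. acc=0x1F
Byte[1]=8E: continuation. acc=(acc<<6)|0x0E=0x7CE
Completed: cp=U+07CE (starts at byte 0)
Byte[2]=EB: 3-byte lead, need 2 cont bytes. acc=0xB
Byte[3]=8E: continuation. acc=(acc<<6)|0x0E=0x2CE
Byte[4]=9F: continuation. acc=(acc<<6)|0x1F=0xB39F
Completed: cp=U+B39F (starts at byte 2)
Byte[5]=79: 1-byte ASCII. cp=U+0079
Byte[6]=F0: 4-byte lead, need 3 cont bytes. acc=0x0
Byte[7]=98: continuation. acc=(acc<<6)|0x18=0x18
Byte[8]=9E: continuation. acc=(acc<<6)|0x1E=0x61E
Byte[9]=AD: continuation. acc=(acc<<6)|0x2D=0x187AD
Completed: cp=U+187AD (starts at byte 6)
Byte[10]=F0: 4-byte lead, need 3 cont bytes. acc=0x0
Byte[11]=9A: continuation. acc=(acc<<6)|0x1A=0x1A
Byte[12]=9A: continuation. acc=(acc<<6)|0x1A=0x69A
Byte[13]=AF: continuation. acc=(acc<<6)|0x2F=0x1A6AF
Completed: cp=U+1A6AF (starts at byte 10)
Byte[14]=6F: 1-byte ASCII. cp=U+006F

Answer: 0 2 5 6 10 14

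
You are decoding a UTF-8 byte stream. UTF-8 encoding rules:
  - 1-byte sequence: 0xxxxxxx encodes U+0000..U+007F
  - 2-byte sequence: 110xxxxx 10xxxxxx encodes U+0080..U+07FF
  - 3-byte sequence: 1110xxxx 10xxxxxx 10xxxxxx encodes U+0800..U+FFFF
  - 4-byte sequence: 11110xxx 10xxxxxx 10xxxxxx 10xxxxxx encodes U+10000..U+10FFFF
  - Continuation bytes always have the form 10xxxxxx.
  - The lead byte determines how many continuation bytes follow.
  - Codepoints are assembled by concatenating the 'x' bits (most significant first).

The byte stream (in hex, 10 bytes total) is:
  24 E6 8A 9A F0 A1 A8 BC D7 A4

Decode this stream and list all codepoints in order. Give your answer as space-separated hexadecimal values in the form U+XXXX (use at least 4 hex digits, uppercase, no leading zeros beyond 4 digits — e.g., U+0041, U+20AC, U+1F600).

Answer: U+0024 U+629A U+21A3C U+05E4

Derivation:
Byte[0]=24: 1-byte ASCII. cp=U+0024
Byte[1]=E6: 3-byte lead, need 2 cont bytes. acc=0x6
Byte[2]=8A: continuation. acc=(acc<<6)|0x0A=0x18A
Byte[3]=9A: continuation. acc=(acc<<6)|0x1A=0x629A
Completed: cp=U+629A (starts at byte 1)
Byte[4]=F0: 4-byte lead, need 3 cont bytes. acc=0x0
Byte[5]=A1: continuation. acc=(acc<<6)|0x21=0x21
Byte[6]=A8: continuation. acc=(acc<<6)|0x28=0x868
Byte[7]=BC: continuation. acc=(acc<<6)|0x3C=0x21A3C
Completed: cp=U+21A3C (starts at byte 4)
Byte[8]=D7: 2-byte lead, need 1 cont bytes. acc=0x17
Byte[9]=A4: continuation. acc=(acc<<6)|0x24=0x5E4
Completed: cp=U+05E4 (starts at byte 8)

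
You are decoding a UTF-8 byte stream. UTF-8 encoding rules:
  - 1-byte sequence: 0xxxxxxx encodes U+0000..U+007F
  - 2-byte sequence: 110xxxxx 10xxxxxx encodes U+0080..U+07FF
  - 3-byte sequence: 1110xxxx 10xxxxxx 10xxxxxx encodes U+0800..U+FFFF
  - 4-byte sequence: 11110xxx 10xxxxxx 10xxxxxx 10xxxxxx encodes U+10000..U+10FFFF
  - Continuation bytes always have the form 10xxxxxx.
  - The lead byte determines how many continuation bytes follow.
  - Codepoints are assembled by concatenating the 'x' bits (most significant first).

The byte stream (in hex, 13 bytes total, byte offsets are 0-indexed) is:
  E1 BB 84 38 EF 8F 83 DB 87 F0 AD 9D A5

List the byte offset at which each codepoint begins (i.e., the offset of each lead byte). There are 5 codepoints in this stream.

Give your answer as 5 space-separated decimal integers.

Byte[0]=E1: 3-byte lead, need 2 cont bytes. acc=0x1
Byte[1]=BB: continuation. acc=(acc<<6)|0x3B=0x7B
Byte[2]=84: continuation. acc=(acc<<6)|0x04=0x1EC4
Completed: cp=U+1EC4 (starts at byte 0)
Byte[3]=38: 1-byte ASCII. cp=U+0038
Byte[4]=EF: 3-byte lead, need 2 cont bytes. acc=0xF
Byte[5]=8F: continuation. acc=(acc<<6)|0x0F=0x3CF
Byte[6]=83: continuation. acc=(acc<<6)|0x03=0xF3C3
Completed: cp=U+F3C3 (starts at byte 4)
Byte[7]=DB: 2-byte lead, need 1 cont bytes. acc=0x1B
Byte[8]=87: continuation. acc=(acc<<6)|0x07=0x6C7
Completed: cp=U+06C7 (starts at byte 7)
Byte[9]=F0: 4-byte lead, need 3 cont bytes. acc=0x0
Byte[10]=AD: continuation. acc=(acc<<6)|0x2D=0x2D
Byte[11]=9D: continuation. acc=(acc<<6)|0x1D=0xB5D
Byte[12]=A5: continuation. acc=(acc<<6)|0x25=0x2D765
Completed: cp=U+2D765 (starts at byte 9)

Answer: 0 3 4 7 9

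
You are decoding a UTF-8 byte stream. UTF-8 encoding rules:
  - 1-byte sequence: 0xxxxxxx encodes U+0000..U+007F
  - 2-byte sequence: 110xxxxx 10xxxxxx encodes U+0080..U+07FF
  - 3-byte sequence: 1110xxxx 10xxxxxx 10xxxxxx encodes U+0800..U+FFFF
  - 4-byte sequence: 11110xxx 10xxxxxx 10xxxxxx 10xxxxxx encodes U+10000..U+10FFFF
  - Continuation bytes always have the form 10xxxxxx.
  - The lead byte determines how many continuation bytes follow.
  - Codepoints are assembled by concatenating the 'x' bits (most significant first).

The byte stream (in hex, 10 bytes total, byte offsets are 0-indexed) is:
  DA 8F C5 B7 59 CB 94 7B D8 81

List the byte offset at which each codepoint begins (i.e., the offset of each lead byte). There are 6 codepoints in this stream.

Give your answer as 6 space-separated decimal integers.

Answer: 0 2 4 5 7 8

Derivation:
Byte[0]=DA: 2-byte lead, need 1 cont bytes. acc=0x1A
Byte[1]=8F: continuation. acc=(acc<<6)|0x0F=0x68F
Completed: cp=U+068F (starts at byte 0)
Byte[2]=C5: 2-byte lead, need 1 cont bytes. acc=0x5
Byte[3]=B7: continuation. acc=(acc<<6)|0x37=0x177
Completed: cp=U+0177 (starts at byte 2)
Byte[4]=59: 1-byte ASCII. cp=U+0059
Byte[5]=CB: 2-byte lead, need 1 cont bytes. acc=0xB
Byte[6]=94: continuation. acc=(acc<<6)|0x14=0x2D4
Completed: cp=U+02D4 (starts at byte 5)
Byte[7]=7B: 1-byte ASCII. cp=U+007B
Byte[8]=D8: 2-byte lead, need 1 cont bytes. acc=0x18
Byte[9]=81: continuation. acc=(acc<<6)|0x01=0x601
Completed: cp=U+0601 (starts at byte 8)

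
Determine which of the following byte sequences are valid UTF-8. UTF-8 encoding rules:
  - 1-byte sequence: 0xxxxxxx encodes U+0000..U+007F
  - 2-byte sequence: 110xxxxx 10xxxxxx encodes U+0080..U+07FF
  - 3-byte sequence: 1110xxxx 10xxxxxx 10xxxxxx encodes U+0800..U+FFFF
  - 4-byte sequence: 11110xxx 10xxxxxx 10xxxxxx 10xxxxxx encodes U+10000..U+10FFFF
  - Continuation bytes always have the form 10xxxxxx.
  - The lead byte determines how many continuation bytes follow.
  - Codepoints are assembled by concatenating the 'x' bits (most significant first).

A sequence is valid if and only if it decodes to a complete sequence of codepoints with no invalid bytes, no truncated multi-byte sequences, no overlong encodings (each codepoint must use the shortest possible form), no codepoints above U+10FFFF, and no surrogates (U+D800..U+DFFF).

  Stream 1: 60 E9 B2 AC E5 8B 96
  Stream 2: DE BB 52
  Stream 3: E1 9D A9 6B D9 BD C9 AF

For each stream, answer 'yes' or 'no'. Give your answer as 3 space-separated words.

Answer: yes yes yes

Derivation:
Stream 1: decodes cleanly. VALID
Stream 2: decodes cleanly. VALID
Stream 3: decodes cleanly. VALID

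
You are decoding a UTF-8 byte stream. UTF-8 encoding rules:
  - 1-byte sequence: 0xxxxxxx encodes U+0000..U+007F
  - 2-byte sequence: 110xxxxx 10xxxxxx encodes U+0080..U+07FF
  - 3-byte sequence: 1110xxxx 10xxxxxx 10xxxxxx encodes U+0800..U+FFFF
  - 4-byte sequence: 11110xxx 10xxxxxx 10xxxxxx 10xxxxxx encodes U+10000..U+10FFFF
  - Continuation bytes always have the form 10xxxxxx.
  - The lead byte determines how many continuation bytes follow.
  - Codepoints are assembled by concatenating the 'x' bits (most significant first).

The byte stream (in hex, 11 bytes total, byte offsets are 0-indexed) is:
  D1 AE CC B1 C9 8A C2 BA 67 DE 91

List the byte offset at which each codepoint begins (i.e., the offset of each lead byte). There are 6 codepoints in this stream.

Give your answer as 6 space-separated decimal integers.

Byte[0]=D1: 2-byte lead, need 1 cont bytes. acc=0x11
Byte[1]=AE: continuation. acc=(acc<<6)|0x2E=0x46E
Completed: cp=U+046E (starts at byte 0)
Byte[2]=CC: 2-byte lead, need 1 cont bytes. acc=0xC
Byte[3]=B1: continuation. acc=(acc<<6)|0x31=0x331
Completed: cp=U+0331 (starts at byte 2)
Byte[4]=C9: 2-byte lead, need 1 cont bytes. acc=0x9
Byte[5]=8A: continuation. acc=(acc<<6)|0x0A=0x24A
Completed: cp=U+024A (starts at byte 4)
Byte[6]=C2: 2-byte lead, need 1 cont bytes. acc=0x2
Byte[7]=BA: continuation. acc=(acc<<6)|0x3A=0xBA
Completed: cp=U+00BA (starts at byte 6)
Byte[8]=67: 1-byte ASCII. cp=U+0067
Byte[9]=DE: 2-byte lead, need 1 cont bytes. acc=0x1E
Byte[10]=91: continuation. acc=(acc<<6)|0x11=0x791
Completed: cp=U+0791 (starts at byte 9)

Answer: 0 2 4 6 8 9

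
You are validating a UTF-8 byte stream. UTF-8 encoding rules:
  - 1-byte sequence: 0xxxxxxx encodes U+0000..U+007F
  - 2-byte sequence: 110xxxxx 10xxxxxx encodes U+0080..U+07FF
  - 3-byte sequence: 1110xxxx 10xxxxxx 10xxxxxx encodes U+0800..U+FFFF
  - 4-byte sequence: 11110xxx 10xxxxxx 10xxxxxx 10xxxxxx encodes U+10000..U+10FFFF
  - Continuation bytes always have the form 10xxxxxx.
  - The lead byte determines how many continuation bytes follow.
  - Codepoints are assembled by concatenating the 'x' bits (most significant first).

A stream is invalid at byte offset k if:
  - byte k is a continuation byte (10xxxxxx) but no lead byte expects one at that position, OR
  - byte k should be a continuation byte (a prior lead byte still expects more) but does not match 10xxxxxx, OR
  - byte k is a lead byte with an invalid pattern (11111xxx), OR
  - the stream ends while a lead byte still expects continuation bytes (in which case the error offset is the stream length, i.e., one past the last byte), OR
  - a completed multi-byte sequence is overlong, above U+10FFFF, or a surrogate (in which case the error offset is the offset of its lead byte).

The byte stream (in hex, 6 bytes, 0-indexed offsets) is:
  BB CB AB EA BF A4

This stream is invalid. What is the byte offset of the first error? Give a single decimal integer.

Answer: 0

Derivation:
Byte[0]=BB: INVALID lead byte (not 0xxx/110x/1110/11110)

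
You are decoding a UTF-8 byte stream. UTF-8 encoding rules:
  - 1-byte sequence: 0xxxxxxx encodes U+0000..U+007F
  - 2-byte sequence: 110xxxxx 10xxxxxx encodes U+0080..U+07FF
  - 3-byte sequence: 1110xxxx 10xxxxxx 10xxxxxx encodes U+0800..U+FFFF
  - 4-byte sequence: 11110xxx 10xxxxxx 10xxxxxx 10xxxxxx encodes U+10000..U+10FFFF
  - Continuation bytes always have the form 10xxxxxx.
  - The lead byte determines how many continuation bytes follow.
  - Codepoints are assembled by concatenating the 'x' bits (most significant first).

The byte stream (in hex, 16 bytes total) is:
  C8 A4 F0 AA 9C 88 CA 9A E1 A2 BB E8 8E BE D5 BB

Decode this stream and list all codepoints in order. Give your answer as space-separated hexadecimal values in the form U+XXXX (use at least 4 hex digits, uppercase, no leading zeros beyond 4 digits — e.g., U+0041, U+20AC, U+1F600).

Byte[0]=C8: 2-byte lead, need 1 cont bytes. acc=0x8
Byte[1]=A4: continuation. acc=(acc<<6)|0x24=0x224
Completed: cp=U+0224 (starts at byte 0)
Byte[2]=F0: 4-byte lead, need 3 cont bytes. acc=0x0
Byte[3]=AA: continuation. acc=(acc<<6)|0x2A=0x2A
Byte[4]=9C: continuation. acc=(acc<<6)|0x1C=0xA9C
Byte[5]=88: continuation. acc=(acc<<6)|0x08=0x2A708
Completed: cp=U+2A708 (starts at byte 2)
Byte[6]=CA: 2-byte lead, need 1 cont bytes. acc=0xA
Byte[7]=9A: continuation. acc=(acc<<6)|0x1A=0x29A
Completed: cp=U+029A (starts at byte 6)
Byte[8]=E1: 3-byte lead, need 2 cont bytes. acc=0x1
Byte[9]=A2: continuation. acc=(acc<<6)|0x22=0x62
Byte[10]=BB: continuation. acc=(acc<<6)|0x3B=0x18BB
Completed: cp=U+18BB (starts at byte 8)
Byte[11]=E8: 3-byte lead, need 2 cont bytes. acc=0x8
Byte[12]=8E: continuation. acc=(acc<<6)|0x0E=0x20E
Byte[13]=BE: continuation. acc=(acc<<6)|0x3E=0x83BE
Completed: cp=U+83BE (starts at byte 11)
Byte[14]=D5: 2-byte lead, need 1 cont bytes. acc=0x15
Byte[15]=BB: continuation. acc=(acc<<6)|0x3B=0x57B
Completed: cp=U+057B (starts at byte 14)

Answer: U+0224 U+2A708 U+029A U+18BB U+83BE U+057B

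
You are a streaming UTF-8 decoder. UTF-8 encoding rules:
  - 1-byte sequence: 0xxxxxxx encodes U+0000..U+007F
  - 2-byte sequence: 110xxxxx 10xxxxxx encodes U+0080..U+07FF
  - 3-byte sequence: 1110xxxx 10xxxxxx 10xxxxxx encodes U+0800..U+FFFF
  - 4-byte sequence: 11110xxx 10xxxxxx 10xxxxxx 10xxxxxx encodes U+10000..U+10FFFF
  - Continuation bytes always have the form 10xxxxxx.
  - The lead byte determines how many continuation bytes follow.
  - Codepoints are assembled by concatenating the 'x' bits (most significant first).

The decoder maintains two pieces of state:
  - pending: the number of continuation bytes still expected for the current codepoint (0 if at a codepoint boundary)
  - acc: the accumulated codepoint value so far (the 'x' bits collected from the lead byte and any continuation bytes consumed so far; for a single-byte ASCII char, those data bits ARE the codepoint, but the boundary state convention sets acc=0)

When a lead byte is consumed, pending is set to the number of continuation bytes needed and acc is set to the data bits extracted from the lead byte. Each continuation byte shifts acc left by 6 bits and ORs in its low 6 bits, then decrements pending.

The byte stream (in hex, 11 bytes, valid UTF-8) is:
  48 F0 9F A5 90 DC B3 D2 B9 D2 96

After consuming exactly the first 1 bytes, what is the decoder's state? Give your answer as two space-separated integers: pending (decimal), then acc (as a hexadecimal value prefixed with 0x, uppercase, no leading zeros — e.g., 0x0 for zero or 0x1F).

Answer: 0 0x0

Derivation:
Byte[0]=48: 1-byte. pending=0, acc=0x0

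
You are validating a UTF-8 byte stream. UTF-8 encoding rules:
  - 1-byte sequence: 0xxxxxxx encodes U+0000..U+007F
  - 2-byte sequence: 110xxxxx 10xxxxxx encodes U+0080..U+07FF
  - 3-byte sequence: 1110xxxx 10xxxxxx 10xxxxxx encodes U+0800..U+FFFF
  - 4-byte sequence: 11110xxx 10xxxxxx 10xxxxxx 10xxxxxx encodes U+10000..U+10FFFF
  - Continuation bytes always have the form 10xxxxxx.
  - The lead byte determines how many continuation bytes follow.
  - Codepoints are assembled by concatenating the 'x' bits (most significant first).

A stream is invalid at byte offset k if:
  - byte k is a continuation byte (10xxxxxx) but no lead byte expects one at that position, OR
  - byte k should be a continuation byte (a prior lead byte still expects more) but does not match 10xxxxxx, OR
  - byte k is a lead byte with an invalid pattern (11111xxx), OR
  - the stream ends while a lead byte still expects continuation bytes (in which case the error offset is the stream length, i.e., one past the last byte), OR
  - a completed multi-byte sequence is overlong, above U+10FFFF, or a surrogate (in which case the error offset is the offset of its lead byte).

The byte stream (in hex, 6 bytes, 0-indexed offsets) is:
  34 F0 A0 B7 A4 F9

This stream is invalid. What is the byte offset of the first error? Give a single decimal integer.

Answer: 5

Derivation:
Byte[0]=34: 1-byte ASCII. cp=U+0034
Byte[1]=F0: 4-byte lead, need 3 cont bytes. acc=0x0
Byte[2]=A0: continuation. acc=(acc<<6)|0x20=0x20
Byte[3]=B7: continuation. acc=(acc<<6)|0x37=0x837
Byte[4]=A4: continuation. acc=(acc<<6)|0x24=0x20DE4
Completed: cp=U+20DE4 (starts at byte 1)
Byte[5]=F9: INVALID lead byte (not 0xxx/110x/1110/11110)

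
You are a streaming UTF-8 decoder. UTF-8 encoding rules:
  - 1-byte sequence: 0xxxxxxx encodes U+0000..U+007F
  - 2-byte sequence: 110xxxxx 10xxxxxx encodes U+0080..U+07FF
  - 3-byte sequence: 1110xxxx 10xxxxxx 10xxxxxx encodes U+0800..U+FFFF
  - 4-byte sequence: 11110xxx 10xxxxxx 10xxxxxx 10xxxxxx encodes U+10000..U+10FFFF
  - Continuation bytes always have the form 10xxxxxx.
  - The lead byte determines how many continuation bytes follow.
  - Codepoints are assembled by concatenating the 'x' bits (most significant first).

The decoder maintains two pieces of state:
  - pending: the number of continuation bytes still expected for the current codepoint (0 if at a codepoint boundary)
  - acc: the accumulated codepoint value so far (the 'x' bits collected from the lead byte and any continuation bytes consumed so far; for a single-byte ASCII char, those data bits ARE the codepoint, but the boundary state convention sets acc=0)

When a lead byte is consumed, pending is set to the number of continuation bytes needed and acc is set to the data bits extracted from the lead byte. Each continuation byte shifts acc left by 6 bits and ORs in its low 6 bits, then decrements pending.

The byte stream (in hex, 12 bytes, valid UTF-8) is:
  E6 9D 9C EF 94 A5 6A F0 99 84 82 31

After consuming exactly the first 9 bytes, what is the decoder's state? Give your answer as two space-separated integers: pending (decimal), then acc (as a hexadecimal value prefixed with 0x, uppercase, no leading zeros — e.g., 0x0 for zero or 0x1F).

Answer: 2 0x19

Derivation:
Byte[0]=E6: 3-byte lead. pending=2, acc=0x6
Byte[1]=9D: continuation. acc=(acc<<6)|0x1D=0x19D, pending=1
Byte[2]=9C: continuation. acc=(acc<<6)|0x1C=0x675C, pending=0
Byte[3]=EF: 3-byte lead. pending=2, acc=0xF
Byte[4]=94: continuation. acc=(acc<<6)|0x14=0x3D4, pending=1
Byte[5]=A5: continuation. acc=(acc<<6)|0x25=0xF525, pending=0
Byte[6]=6A: 1-byte. pending=0, acc=0x0
Byte[7]=F0: 4-byte lead. pending=3, acc=0x0
Byte[8]=99: continuation. acc=(acc<<6)|0x19=0x19, pending=2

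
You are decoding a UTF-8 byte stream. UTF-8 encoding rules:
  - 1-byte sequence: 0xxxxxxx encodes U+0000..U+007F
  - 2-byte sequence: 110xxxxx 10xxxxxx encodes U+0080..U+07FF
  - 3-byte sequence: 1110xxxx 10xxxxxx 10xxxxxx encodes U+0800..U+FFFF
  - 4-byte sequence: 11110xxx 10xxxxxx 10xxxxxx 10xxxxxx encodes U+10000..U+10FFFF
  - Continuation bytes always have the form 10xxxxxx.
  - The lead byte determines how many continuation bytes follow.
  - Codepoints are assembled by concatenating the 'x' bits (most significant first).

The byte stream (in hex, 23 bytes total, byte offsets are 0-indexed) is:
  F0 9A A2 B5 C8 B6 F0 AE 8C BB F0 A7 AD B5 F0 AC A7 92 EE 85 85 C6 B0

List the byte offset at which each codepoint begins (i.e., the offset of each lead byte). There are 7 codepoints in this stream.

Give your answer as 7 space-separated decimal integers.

Answer: 0 4 6 10 14 18 21

Derivation:
Byte[0]=F0: 4-byte lead, need 3 cont bytes. acc=0x0
Byte[1]=9A: continuation. acc=(acc<<6)|0x1A=0x1A
Byte[2]=A2: continuation. acc=(acc<<6)|0x22=0x6A2
Byte[3]=B5: continuation. acc=(acc<<6)|0x35=0x1A8B5
Completed: cp=U+1A8B5 (starts at byte 0)
Byte[4]=C8: 2-byte lead, need 1 cont bytes. acc=0x8
Byte[5]=B6: continuation. acc=(acc<<6)|0x36=0x236
Completed: cp=U+0236 (starts at byte 4)
Byte[6]=F0: 4-byte lead, need 3 cont bytes. acc=0x0
Byte[7]=AE: continuation. acc=(acc<<6)|0x2E=0x2E
Byte[8]=8C: continuation. acc=(acc<<6)|0x0C=0xB8C
Byte[9]=BB: continuation. acc=(acc<<6)|0x3B=0x2E33B
Completed: cp=U+2E33B (starts at byte 6)
Byte[10]=F0: 4-byte lead, need 3 cont bytes. acc=0x0
Byte[11]=A7: continuation. acc=(acc<<6)|0x27=0x27
Byte[12]=AD: continuation. acc=(acc<<6)|0x2D=0x9ED
Byte[13]=B5: continuation. acc=(acc<<6)|0x35=0x27B75
Completed: cp=U+27B75 (starts at byte 10)
Byte[14]=F0: 4-byte lead, need 3 cont bytes. acc=0x0
Byte[15]=AC: continuation. acc=(acc<<6)|0x2C=0x2C
Byte[16]=A7: continuation. acc=(acc<<6)|0x27=0xB27
Byte[17]=92: continuation. acc=(acc<<6)|0x12=0x2C9D2
Completed: cp=U+2C9D2 (starts at byte 14)
Byte[18]=EE: 3-byte lead, need 2 cont bytes. acc=0xE
Byte[19]=85: continuation. acc=(acc<<6)|0x05=0x385
Byte[20]=85: continuation. acc=(acc<<6)|0x05=0xE145
Completed: cp=U+E145 (starts at byte 18)
Byte[21]=C6: 2-byte lead, need 1 cont bytes. acc=0x6
Byte[22]=B0: continuation. acc=(acc<<6)|0x30=0x1B0
Completed: cp=U+01B0 (starts at byte 21)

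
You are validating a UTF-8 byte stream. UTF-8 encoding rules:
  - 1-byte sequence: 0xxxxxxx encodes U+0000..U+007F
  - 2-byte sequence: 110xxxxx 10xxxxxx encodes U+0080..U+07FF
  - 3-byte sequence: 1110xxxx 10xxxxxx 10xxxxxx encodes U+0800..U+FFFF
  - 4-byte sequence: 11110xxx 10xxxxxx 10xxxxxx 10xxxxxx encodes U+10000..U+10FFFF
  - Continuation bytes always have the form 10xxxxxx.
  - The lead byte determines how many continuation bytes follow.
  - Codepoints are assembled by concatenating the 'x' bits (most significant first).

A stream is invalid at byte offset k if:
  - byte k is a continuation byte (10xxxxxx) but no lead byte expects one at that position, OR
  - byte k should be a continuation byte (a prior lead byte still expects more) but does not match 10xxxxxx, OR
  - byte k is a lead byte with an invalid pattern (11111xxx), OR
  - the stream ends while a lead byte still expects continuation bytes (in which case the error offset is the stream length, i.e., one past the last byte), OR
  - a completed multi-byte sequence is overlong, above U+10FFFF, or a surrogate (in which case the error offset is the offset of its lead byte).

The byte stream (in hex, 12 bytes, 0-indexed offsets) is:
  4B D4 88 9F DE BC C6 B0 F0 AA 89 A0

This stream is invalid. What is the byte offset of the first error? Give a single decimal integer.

Byte[0]=4B: 1-byte ASCII. cp=U+004B
Byte[1]=D4: 2-byte lead, need 1 cont bytes. acc=0x14
Byte[2]=88: continuation. acc=(acc<<6)|0x08=0x508
Completed: cp=U+0508 (starts at byte 1)
Byte[3]=9F: INVALID lead byte (not 0xxx/110x/1110/11110)

Answer: 3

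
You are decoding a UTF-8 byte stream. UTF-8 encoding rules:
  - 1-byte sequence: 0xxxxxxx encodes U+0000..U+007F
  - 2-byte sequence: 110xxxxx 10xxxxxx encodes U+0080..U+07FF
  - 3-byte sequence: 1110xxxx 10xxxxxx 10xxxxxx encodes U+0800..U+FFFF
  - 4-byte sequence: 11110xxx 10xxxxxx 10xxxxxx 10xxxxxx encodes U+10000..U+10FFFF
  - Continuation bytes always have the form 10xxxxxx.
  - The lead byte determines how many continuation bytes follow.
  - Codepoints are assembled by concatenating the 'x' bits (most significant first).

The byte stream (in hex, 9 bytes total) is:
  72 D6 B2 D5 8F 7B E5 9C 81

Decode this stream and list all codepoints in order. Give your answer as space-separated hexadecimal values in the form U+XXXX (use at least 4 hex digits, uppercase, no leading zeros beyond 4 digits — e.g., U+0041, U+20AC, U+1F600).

Answer: U+0072 U+05B2 U+054F U+007B U+5701

Derivation:
Byte[0]=72: 1-byte ASCII. cp=U+0072
Byte[1]=D6: 2-byte lead, need 1 cont bytes. acc=0x16
Byte[2]=B2: continuation. acc=(acc<<6)|0x32=0x5B2
Completed: cp=U+05B2 (starts at byte 1)
Byte[3]=D5: 2-byte lead, need 1 cont bytes. acc=0x15
Byte[4]=8F: continuation. acc=(acc<<6)|0x0F=0x54F
Completed: cp=U+054F (starts at byte 3)
Byte[5]=7B: 1-byte ASCII. cp=U+007B
Byte[6]=E5: 3-byte lead, need 2 cont bytes. acc=0x5
Byte[7]=9C: continuation. acc=(acc<<6)|0x1C=0x15C
Byte[8]=81: continuation. acc=(acc<<6)|0x01=0x5701
Completed: cp=U+5701 (starts at byte 6)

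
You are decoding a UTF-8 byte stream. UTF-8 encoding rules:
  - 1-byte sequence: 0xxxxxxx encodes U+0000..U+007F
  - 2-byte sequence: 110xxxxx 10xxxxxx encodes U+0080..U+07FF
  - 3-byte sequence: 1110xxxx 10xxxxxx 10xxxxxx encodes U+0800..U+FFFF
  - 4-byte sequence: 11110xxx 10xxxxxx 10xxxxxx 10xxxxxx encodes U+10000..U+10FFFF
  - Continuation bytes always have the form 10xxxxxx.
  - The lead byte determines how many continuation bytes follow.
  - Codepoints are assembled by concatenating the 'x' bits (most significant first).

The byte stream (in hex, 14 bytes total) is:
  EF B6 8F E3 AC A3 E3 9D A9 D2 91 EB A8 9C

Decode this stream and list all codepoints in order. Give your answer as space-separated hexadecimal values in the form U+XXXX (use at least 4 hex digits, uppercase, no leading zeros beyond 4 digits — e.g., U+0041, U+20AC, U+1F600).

Answer: U+FD8F U+3B23 U+3769 U+0491 U+BA1C

Derivation:
Byte[0]=EF: 3-byte lead, need 2 cont bytes. acc=0xF
Byte[1]=B6: continuation. acc=(acc<<6)|0x36=0x3F6
Byte[2]=8F: continuation. acc=(acc<<6)|0x0F=0xFD8F
Completed: cp=U+FD8F (starts at byte 0)
Byte[3]=E3: 3-byte lead, need 2 cont bytes. acc=0x3
Byte[4]=AC: continuation. acc=(acc<<6)|0x2C=0xEC
Byte[5]=A3: continuation. acc=(acc<<6)|0x23=0x3B23
Completed: cp=U+3B23 (starts at byte 3)
Byte[6]=E3: 3-byte lead, need 2 cont bytes. acc=0x3
Byte[7]=9D: continuation. acc=(acc<<6)|0x1D=0xDD
Byte[8]=A9: continuation. acc=(acc<<6)|0x29=0x3769
Completed: cp=U+3769 (starts at byte 6)
Byte[9]=D2: 2-byte lead, need 1 cont bytes. acc=0x12
Byte[10]=91: continuation. acc=(acc<<6)|0x11=0x491
Completed: cp=U+0491 (starts at byte 9)
Byte[11]=EB: 3-byte lead, need 2 cont bytes. acc=0xB
Byte[12]=A8: continuation. acc=(acc<<6)|0x28=0x2E8
Byte[13]=9C: continuation. acc=(acc<<6)|0x1C=0xBA1C
Completed: cp=U+BA1C (starts at byte 11)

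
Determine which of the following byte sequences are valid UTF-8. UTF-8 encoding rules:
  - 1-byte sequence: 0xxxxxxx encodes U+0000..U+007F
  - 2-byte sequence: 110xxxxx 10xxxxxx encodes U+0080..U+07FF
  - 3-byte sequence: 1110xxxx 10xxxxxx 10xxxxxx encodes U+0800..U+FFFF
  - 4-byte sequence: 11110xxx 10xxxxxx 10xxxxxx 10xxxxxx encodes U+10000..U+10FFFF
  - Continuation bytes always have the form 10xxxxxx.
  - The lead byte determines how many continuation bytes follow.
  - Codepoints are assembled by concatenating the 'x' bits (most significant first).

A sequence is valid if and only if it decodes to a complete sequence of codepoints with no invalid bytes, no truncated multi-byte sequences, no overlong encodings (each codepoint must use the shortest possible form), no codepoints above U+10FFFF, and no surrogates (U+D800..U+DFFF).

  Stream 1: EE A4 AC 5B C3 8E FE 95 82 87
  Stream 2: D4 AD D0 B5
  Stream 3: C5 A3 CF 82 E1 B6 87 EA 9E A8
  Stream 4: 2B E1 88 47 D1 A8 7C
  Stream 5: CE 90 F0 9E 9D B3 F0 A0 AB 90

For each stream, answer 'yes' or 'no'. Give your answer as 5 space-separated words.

Stream 1: error at byte offset 6. INVALID
Stream 2: decodes cleanly. VALID
Stream 3: decodes cleanly. VALID
Stream 4: error at byte offset 3. INVALID
Stream 5: decodes cleanly. VALID

Answer: no yes yes no yes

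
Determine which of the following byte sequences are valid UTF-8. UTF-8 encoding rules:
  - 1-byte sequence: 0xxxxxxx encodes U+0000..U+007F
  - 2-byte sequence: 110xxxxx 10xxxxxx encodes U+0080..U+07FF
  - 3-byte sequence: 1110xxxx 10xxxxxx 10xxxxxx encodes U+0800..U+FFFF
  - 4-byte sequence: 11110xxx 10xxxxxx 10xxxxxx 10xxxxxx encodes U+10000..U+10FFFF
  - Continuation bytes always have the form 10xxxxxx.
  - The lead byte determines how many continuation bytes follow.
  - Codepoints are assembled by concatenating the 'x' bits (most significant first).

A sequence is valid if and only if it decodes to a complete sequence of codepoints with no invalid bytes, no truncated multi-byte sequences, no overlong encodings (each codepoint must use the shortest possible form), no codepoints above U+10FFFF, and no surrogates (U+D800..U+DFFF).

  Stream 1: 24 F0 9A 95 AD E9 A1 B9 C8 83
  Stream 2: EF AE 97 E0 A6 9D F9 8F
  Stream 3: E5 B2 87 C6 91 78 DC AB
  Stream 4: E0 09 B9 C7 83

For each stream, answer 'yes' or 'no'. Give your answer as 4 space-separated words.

Answer: yes no yes no

Derivation:
Stream 1: decodes cleanly. VALID
Stream 2: error at byte offset 6. INVALID
Stream 3: decodes cleanly. VALID
Stream 4: error at byte offset 1. INVALID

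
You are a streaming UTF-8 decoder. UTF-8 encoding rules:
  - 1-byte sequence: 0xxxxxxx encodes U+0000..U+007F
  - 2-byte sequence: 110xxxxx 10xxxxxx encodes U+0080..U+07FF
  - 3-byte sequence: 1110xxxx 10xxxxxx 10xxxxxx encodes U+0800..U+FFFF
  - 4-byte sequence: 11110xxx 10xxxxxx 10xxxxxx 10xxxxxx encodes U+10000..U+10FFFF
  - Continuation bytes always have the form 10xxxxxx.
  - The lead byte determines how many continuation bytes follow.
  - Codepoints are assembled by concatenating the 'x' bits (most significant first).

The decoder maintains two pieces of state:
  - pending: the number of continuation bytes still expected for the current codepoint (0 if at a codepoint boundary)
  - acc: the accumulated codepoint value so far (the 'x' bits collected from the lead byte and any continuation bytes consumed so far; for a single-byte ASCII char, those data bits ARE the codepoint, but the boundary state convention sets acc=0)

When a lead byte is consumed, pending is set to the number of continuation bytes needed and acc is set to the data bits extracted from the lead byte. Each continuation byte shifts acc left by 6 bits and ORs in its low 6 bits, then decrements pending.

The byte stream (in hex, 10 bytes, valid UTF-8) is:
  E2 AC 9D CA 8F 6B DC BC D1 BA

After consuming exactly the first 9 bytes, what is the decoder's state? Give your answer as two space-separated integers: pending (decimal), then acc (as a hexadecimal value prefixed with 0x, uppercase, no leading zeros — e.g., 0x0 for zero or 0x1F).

Answer: 1 0x11

Derivation:
Byte[0]=E2: 3-byte lead. pending=2, acc=0x2
Byte[1]=AC: continuation. acc=(acc<<6)|0x2C=0xAC, pending=1
Byte[2]=9D: continuation. acc=(acc<<6)|0x1D=0x2B1D, pending=0
Byte[3]=CA: 2-byte lead. pending=1, acc=0xA
Byte[4]=8F: continuation. acc=(acc<<6)|0x0F=0x28F, pending=0
Byte[5]=6B: 1-byte. pending=0, acc=0x0
Byte[6]=DC: 2-byte lead. pending=1, acc=0x1C
Byte[7]=BC: continuation. acc=(acc<<6)|0x3C=0x73C, pending=0
Byte[8]=D1: 2-byte lead. pending=1, acc=0x11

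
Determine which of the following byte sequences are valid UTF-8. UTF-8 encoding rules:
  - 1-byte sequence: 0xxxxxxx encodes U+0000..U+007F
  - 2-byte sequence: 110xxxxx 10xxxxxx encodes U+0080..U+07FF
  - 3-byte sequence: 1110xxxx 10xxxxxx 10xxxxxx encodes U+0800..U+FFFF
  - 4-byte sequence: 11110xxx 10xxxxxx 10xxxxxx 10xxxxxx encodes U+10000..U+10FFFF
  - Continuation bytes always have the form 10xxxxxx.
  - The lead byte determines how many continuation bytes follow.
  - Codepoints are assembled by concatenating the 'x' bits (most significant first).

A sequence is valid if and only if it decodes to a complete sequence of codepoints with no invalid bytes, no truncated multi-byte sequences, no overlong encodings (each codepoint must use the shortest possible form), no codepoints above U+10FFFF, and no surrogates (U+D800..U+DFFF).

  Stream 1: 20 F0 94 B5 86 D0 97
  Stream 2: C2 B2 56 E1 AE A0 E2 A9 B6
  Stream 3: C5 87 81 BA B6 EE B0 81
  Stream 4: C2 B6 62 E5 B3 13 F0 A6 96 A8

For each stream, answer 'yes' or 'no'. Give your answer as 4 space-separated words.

Stream 1: decodes cleanly. VALID
Stream 2: decodes cleanly. VALID
Stream 3: error at byte offset 2. INVALID
Stream 4: error at byte offset 5. INVALID

Answer: yes yes no no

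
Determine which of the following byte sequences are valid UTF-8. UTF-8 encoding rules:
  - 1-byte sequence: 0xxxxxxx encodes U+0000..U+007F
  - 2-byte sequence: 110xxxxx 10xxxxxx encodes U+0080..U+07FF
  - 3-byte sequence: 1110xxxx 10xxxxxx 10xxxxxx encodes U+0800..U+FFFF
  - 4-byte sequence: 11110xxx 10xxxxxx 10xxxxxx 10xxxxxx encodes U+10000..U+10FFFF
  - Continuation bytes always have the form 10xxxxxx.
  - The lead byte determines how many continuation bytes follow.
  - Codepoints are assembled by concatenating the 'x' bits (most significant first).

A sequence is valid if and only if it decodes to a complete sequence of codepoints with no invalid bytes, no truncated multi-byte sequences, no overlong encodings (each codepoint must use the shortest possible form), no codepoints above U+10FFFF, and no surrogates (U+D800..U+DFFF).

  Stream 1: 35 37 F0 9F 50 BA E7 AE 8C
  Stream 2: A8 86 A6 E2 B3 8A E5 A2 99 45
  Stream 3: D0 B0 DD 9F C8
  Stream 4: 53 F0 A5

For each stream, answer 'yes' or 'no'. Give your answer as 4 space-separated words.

Stream 1: error at byte offset 4. INVALID
Stream 2: error at byte offset 0. INVALID
Stream 3: error at byte offset 5. INVALID
Stream 4: error at byte offset 3. INVALID

Answer: no no no no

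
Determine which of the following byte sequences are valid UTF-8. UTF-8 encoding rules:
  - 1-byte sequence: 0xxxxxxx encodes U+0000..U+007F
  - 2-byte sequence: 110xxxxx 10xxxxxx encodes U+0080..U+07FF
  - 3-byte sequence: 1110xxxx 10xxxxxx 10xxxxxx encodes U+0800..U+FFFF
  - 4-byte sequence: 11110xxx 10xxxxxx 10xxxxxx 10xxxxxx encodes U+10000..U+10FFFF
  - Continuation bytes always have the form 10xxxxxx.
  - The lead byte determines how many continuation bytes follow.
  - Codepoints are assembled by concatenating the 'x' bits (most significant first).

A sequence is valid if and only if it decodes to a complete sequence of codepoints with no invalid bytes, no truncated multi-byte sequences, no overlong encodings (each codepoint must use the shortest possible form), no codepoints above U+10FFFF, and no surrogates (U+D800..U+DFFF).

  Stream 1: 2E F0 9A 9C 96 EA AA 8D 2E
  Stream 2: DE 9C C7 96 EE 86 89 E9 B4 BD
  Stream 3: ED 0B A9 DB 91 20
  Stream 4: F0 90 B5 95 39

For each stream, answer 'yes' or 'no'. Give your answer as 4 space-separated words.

Answer: yes yes no yes

Derivation:
Stream 1: decodes cleanly. VALID
Stream 2: decodes cleanly. VALID
Stream 3: error at byte offset 1. INVALID
Stream 4: decodes cleanly. VALID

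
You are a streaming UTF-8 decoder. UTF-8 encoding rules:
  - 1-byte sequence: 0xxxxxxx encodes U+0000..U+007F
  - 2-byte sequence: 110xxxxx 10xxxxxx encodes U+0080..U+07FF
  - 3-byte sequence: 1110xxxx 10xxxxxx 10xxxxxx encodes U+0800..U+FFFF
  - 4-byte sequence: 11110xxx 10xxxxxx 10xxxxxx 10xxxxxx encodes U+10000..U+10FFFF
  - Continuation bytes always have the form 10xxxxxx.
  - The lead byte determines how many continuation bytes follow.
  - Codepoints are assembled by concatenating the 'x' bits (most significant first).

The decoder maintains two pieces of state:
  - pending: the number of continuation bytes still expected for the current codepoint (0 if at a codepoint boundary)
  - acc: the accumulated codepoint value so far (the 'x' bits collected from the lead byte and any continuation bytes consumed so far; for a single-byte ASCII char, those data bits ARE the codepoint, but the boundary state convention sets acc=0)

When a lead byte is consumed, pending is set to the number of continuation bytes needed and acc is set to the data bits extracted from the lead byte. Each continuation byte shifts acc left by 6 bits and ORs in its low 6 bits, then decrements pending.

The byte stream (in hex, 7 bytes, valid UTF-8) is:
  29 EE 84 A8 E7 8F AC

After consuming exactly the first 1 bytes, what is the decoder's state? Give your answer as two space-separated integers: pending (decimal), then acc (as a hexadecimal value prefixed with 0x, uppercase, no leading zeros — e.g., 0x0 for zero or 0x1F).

Byte[0]=29: 1-byte. pending=0, acc=0x0

Answer: 0 0x0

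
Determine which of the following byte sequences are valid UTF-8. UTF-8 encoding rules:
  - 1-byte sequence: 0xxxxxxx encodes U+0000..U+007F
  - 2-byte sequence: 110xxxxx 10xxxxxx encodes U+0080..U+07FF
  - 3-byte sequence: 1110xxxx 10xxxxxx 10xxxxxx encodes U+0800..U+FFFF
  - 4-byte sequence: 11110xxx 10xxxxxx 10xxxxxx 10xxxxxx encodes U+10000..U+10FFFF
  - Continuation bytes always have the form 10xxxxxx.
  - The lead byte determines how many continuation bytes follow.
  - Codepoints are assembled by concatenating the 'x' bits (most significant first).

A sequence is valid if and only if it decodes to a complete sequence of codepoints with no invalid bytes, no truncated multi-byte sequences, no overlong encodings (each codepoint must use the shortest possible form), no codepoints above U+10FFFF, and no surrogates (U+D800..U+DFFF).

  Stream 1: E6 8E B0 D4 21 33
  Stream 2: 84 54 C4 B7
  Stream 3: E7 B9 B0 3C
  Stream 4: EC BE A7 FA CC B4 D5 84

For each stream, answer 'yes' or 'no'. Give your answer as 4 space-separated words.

Stream 1: error at byte offset 4. INVALID
Stream 2: error at byte offset 0. INVALID
Stream 3: decodes cleanly. VALID
Stream 4: error at byte offset 3. INVALID

Answer: no no yes no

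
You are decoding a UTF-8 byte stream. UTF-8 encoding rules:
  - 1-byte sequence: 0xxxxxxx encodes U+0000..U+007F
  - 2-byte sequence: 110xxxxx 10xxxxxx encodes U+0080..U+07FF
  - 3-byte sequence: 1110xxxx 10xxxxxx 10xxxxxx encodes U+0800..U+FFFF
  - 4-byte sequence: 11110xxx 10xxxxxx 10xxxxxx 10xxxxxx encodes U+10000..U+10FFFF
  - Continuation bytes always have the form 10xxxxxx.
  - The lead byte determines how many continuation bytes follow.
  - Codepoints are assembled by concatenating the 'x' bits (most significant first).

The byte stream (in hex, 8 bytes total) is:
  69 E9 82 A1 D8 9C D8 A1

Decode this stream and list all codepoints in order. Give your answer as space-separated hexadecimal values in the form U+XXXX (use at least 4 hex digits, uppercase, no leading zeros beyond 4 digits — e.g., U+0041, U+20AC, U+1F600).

Byte[0]=69: 1-byte ASCII. cp=U+0069
Byte[1]=E9: 3-byte lead, need 2 cont bytes. acc=0x9
Byte[2]=82: continuation. acc=(acc<<6)|0x02=0x242
Byte[3]=A1: continuation. acc=(acc<<6)|0x21=0x90A1
Completed: cp=U+90A1 (starts at byte 1)
Byte[4]=D8: 2-byte lead, need 1 cont bytes. acc=0x18
Byte[5]=9C: continuation. acc=(acc<<6)|0x1C=0x61C
Completed: cp=U+061C (starts at byte 4)
Byte[6]=D8: 2-byte lead, need 1 cont bytes. acc=0x18
Byte[7]=A1: continuation. acc=(acc<<6)|0x21=0x621
Completed: cp=U+0621 (starts at byte 6)

Answer: U+0069 U+90A1 U+061C U+0621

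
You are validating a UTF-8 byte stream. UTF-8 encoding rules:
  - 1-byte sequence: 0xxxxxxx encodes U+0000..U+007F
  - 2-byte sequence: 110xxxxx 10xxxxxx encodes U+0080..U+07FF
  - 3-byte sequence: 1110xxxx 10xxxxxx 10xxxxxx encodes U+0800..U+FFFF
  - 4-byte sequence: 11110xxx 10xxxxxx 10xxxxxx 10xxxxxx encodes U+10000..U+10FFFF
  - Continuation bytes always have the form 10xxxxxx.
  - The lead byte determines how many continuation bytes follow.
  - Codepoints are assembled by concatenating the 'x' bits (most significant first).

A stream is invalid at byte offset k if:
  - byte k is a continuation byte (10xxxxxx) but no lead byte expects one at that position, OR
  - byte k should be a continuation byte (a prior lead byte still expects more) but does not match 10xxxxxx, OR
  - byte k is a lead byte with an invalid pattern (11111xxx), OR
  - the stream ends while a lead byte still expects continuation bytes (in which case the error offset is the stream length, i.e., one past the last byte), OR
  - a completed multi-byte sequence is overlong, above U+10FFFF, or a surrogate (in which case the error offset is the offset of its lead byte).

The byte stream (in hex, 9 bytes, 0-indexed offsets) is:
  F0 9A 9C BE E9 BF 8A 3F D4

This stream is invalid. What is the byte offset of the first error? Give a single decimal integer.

Answer: 9

Derivation:
Byte[0]=F0: 4-byte lead, need 3 cont bytes. acc=0x0
Byte[1]=9A: continuation. acc=(acc<<6)|0x1A=0x1A
Byte[2]=9C: continuation. acc=(acc<<6)|0x1C=0x69C
Byte[3]=BE: continuation. acc=(acc<<6)|0x3E=0x1A73E
Completed: cp=U+1A73E (starts at byte 0)
Byte[4]=E9: 3-byte lead, need 2 cont bytes. acc=0x9
Byte[5]=BF: continuation. acc=(acc<<6)|0x3F=0x27F
Byte[6]=8A: continuation. acc=(acc<<6)|0x0A=0x9FCA
Completed: cp=U+9FCA (starts at byte 4)
Byte[7]=3F: 1-byte ASCII. cp=U+003F
Byte[8]=D4: 2-byte lead, need 1 cont bytes. acc=0x14
Byte[9]: stream ended, expected continuation. INVALID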